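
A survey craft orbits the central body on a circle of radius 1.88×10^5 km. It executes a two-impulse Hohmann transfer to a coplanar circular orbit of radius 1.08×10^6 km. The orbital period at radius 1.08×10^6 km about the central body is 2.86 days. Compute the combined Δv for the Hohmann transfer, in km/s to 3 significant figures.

From Kepler's third law T² = 4π²r³/μ at r = 1.08×10^6 km, T = 2.86 days = 2.86 × 86400 s = 2.47104×10^5 s: μ = 4π²r³/T² = 8.14463×10^8 km³/s².
Transfer-ellipse semi-major axis a_t = (r₁ + r₂)/2 = (1.880×10^5 + 1.080×10^6)/2 = 6.340×10^5 km.
At r₁ the circular-orbit speed is v₁ = √(μ/r₁) = 65.820 km/s.
Transfer-orbit speed at r₁ (vis-viva): v_p = √[μ(2/r₁ − 1/a_t)] = 85.906 km/s.
First burn Δv₁ = |v_p − v₁| = 20.086 km/s.
Circular speed at r₂: v₂ = √(μ/r₂) = 27.461 km/s.
Transfer-orbit speed at r₂: v_a = √[μ(2/r₂ − 1/a_t)] = 14.954 km/s.
Second burn Δv₂ = |v₂ − v_a| = 12.507 km/s.
Total Δv = Δv₁ + Δv₂ = 32.59 km/s.

Δv = 32.6 km/s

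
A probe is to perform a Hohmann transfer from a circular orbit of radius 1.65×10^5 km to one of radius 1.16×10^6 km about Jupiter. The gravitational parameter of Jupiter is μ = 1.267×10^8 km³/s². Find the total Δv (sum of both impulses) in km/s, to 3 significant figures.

Δv = 14.2 km/s

The Hohmann ellipse has a_t = (r₁ + r₂)/2 = 6.625×10^5 km.
Circular speed at r₁: v₁ = √(μ/r₁) = √(1.267×10^8/1.650×10^5) = 27.711 km/s.
On the transfer ellipse at r₁, v² = μ(2/r − 1/a) gives v_p = √[μ(2/r₁ − 1/a_t)] = 36.668 km/s.
First burn Δv₁ = |v_p − v₁| = 8.957 km/s.
At r₂, v₂ = √(μ/r₂) = 10.451 km/s.
Transfer-orbit speed at r₂: v_a = √[μ(2/r₂ − 1/a_t)] = 5.2156 km/s.
Second burn Δv₂ = |v₂ − v_a| = 5.235 km/s.
Δv = Δv₁ + Δv₂ = 8.957 + 5.235 = 14.19 km/s.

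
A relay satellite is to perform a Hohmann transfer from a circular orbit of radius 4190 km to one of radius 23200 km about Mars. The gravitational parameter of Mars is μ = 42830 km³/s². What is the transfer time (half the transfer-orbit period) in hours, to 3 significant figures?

Semi-major axis of the transfer orbit: a_t = (4190 + 23200)/2 = 13695 km.
By Kepler's third law the transfer-orbit period is T = 2π√(a_t³/μ), so t = T/2 = 24330 s.
Converting: 24330 s ÷ 3600 s/hour = 6.76 hours.

t = 6.76 hours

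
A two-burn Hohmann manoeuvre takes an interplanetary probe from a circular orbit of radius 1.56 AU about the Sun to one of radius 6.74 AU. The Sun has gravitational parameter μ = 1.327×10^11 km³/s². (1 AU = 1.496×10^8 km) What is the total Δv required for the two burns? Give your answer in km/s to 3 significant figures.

Δv = 11.0 km/s

In km: r₁ = 1.56 × 1.496×10^8 = 2.33376×10^8 km; r₂ = 6.74 × 1.496×10^8 = 1.008304×10^9 km.
Transfer-ellipse semi-major axis a_t = (r₁ + r₂)/2 = (2.33376×10^8 + 1.008304×10^9)/2 = 6.2084×10^8 km.
At r₁ the circular-orbit speed is v₁ = √(μ/r₁) = 23.846 km/s.
On the transfer ellipse at r₁, v² = μ(2/r − 1/a) gives v_p = √[μ(2/r₁ − 1/a_t)] = 30.389 km/s.
First burn Δv₁ = |v_p − v₁| = 6.543 km/s.
Circular speed at r₂: v₂ = √(μ/r₂) = 11.472 km/s.
Transfer-orbit speed at r₂: v_a = √[μ(2/r₂ − 1/a_t)] = 7.0336 km/s.
Second burn Δv₂ = |v₂ − v_a| = 4.438 km/s.
Δv = Δv₁ + Δv₂ = 6.543 + 4.438 = 10.98 km/s.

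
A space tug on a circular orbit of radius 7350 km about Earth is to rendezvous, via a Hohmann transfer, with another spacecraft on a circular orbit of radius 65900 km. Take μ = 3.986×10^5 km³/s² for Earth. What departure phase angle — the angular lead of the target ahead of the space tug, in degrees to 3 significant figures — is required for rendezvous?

Transfer-ellipse semi-major axis a_t = (r₁ + r₂)/2 = (7350 + 65900)/2 = 36625 km.
The half-period of the transfer ellipse is t = π√(a_t³/μ) = 34878 s.
The target's mean motion on its circular orbit is ω₂ = √(μ/r₂³) = 3.7320×10^-5 rad/s.
Angle swept by the target during transfer: ω₂·t = 1.3016 rad = 74.58°.
The space tug traverses 180° on the transfer ellipse, so the target must lead by 180° − 74.58° = 105°.

φ = 105°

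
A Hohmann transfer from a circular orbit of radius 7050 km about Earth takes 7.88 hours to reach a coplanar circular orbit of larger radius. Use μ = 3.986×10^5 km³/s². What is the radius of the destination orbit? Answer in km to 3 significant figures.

Transfer time t = 7.88 hours = 28368 s, and t = π√(a_t³/μ).
So a_t = (μ t²/π²)^(1/3) = (3.986×10^5 × (28368)² / π²)^(1/3) = 31913 km.
Since a_t = (r₁ + r₂)/2, r₂ = 2a_t − r₁ = 2×31913 − 7050 = 56776 km.

r₂ = 56800 km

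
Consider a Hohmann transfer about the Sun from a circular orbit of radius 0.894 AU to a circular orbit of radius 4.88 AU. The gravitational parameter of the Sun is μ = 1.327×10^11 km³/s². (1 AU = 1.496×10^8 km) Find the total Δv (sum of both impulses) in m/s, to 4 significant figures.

Δv = 15430 m/s

In km: r₁ = 0.894 × 1.496×10^8 = 1.337424×10^8 km; r₂ = 4.88 × 1.496×10^8 = 7.30048×10^8 km.
Transfer-ellipse semi-major axis a_t = (r₁ + r₂)/2 = (1.337424×10^8 + 7.30048×10^8)/2 = 4.318952×10^8 km.
Circular speed at r₁: v₁ = √(μ/r₁) = √(1.327×10^11/1.337424×10^8) = 31.499 km/s.
Transfer-orbit speed at r₁ (vis-viva): v_p = √[μ(2/r₁ − 1/a_t)] = 40.953 km/s.
First burn Δv₁ = |v_p − v₁| = 9.454 km/s.
Circular speed at r₂: v₂ = √(μ/r₂) = 13.4822 km/s.
Transfer-orbit speed at r₂: v_a = √[μ(2/r₂ − 1/a_t)] = 7.50248 km/s.
Second burn Δv₂ = |v₂ − v_a| = 5.980 km/s.
Δv = Δv₁ + Δv₂ = 9.454 + 5.980 = 15.43 km/s.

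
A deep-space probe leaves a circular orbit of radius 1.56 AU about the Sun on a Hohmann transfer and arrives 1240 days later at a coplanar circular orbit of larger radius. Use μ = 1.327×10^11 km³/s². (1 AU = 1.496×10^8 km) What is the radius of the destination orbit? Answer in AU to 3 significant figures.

r₂ = 5.61 AU

In km: r₁ = 1.56 × 1.496×10^8 = 2.33376×10^8 km.
Transfer time t = 1240 days = 1.07136×10^8 s, and t = π√(a_t³/μ).
So a_t = (μ t²/π²)^(1/3) = (1.327×10^11 × (1.07136×10^8)² / π²)^(1/3) = 5.3639×10^8 km.
Since a_t = (r₁ + r₂)/2, r₂ = 2a_t − r₁ = 2×5.3639×10^8 − 2.33376×10^8 = 8.39404×10^8 km.
In AU: r₂ = 8.39404×10^8 / 1.496×10^8 = 5.61 AU.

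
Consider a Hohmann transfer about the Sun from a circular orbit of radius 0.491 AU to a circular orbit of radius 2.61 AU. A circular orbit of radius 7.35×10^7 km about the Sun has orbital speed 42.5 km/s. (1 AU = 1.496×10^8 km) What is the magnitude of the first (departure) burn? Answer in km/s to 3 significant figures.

From the circular-orbit relation v² = μ/r at r = 7.35×10^7 km: μ = v²r = (42.5)² × 7.35×10^7 = 1.32759×10^11 km³/s².
In km: r₁ = 0.491 × 1.496×10^8 = 7.34536×10^7 km; r₂ = 2.61 × 1.496×10^8 = 3.90456×10^8 km.
The Hohmann ellipse has a_t = (r₁ + r₂)/2 = 2.319548×10^8 km.
On the circular orbit at r = 7.34536×10^7 km, v_c = √(μ/r) = 42.5134 km/s.
Transfer-orbit speed at the same r (vis-viva, a = a_t): v_t = √[μ(2/r − 1/a_t)] = 55.1582 km/s.
Δv₁ = |v_t − v_c| = |55.1582 − 42.5134| = 12.64 km/s.

Δv₁ = 12.6 km/s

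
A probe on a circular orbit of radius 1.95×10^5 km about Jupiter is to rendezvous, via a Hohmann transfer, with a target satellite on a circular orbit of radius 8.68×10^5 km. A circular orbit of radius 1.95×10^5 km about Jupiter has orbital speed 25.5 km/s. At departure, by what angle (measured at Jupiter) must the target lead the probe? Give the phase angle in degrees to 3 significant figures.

φ = 93.8°

From the circular-orbit relation v² = μ/r at r = 1.95×10^5 km: μ = v²r = (25.5)² × 1.95×10^5 = 1.26799×10^8 km³/s².
Semi-major axis of the transfer orbit: a_t = (1.950×10^5 + 8.680×10^5)/2 = 5.315×10^5 km.
The half-period of the transfer ellipse is t = π√(a_t³/μ) = 1.081054×10^5 s.
The target's mean motion on its circular orbit is ω₂ = √(μ/r₂³) = 1.392445×10^-5 rad/s.
Angle swept by the target during transfer: ω₂·t = 1.50531 rad = 86.248°.
The probe traverses 180° on the transfer ellipse, so the target must lead by 180° − 86.248° = 93.8°.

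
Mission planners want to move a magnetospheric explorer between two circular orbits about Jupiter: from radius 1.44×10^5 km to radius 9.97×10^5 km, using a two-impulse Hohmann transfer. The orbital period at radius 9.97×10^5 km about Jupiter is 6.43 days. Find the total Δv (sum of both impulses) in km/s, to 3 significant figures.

Δv = 15.2 km/s

From Kepler's third law T² = 4π²r³/μ at r = 9.97×10^5 km, T = 6.43 days = 6.43 × 86400 s = 5.55552×10^5 s: μ = 4π²r³/T² = 1.26764×10^8 km³/s².
Transfer-ellipse semi-major axis a_t = (r₁ + r₂)/2 = (1.440×10^5 + 9.970×10^5)/2 = 5.705×10^5 km.
At r₁ the circular-orbit speed is v₁ = √(μ/r₁) = 29.670 km/s.
On the transfer ellipse at r₁, v² = μ(2/r − 1/a) gives v_p = √[μ(2/r₁ − 1/a_t)] = 39.223 km/s.
First burn Δv₁ = |v_p − v₁| = 9.553 km/s.
At r₂, v₂ = √(μ/r₂) = 11.276 km/s.
Transfer-orbit speed at r₂: v_a = √[μ(2/r₂ − 1/a_t)] = 5.6650 km/s.
Second burn Δv₂ = |v₂ − v_a| = 5.611 km/s.
Δv = Δv₁ + Δv₂ = 9.553 + 5.611 = 15.16 km/s.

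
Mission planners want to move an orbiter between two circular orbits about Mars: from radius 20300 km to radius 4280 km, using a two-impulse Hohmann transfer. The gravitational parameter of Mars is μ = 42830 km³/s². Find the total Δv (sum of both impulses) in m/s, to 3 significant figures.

Semi-major axis of the transfer orbit: a_t = (20300 + 4280)/2 = 12290 km.
Circular speed at r₁: v₁ = √(μ/r₁) = √(42830/20300) = 1.452533 km/s.
Transfer-orbit speed at r₁ (v² = μ(2/r − 1/a)): v_a = √[μ(2/r₁ − 1/a_t)] = 0.8571799 km/s.
First burn Δv₁ = |v_a − v₁| = 0.5954 km/s.
Circular speed at r₂: v₂ = √(μ/r₂) = 3.1634 km/s.
Transfer-orbit speed at r₂: v_p = √[μ(2/r₂ − 1/a_t)] = 4.0656 km/s.
Second burn Δv₂ = |v₂ − v_p| = 0.9022 km/s.
Total Δv = Δv₁ + Δv₂ = 1.498 km/s.

Δv = 1500 m/s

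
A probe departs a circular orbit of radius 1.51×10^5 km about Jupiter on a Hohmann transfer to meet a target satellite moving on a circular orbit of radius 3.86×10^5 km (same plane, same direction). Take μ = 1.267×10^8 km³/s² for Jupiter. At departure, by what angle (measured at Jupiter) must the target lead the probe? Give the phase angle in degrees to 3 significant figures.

φ = 75.6°

Transfer-ellipse semi-major axis a_t = (r₁ + r₂)/2 = (1.510×10^5 + 3.860×10^5)/2 = 2.685×10^5 km.
The half-period of the transfer ellipse is t = π√(a_t³/μ) = 38831 s.
Target angular speed ω₂ = √(μ/r₂³) = 4.6936×10^-5 rad/s.
Angle swept by the target during transfer: ω₂·t = 1.8226 rad = 104.4°.
The probe traverses 180° on the transfer ellipse, so the target must lead by 180° − 104.4° = 75.6°.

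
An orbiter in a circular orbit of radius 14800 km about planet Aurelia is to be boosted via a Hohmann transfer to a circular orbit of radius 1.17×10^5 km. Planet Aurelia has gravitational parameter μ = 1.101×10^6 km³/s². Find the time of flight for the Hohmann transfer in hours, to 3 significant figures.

t = 14.1 hours

The Hohmann ellipse has a_t = (r₁ + r₂)/2 = 65900 km.
By Kepler's third law the transfer-orbit period is T = 2π√(a_t³/μ), so t = T/2 = 50650 s.
Converting: 50650 s ÷ 3600 s/hour = 14.1 hours.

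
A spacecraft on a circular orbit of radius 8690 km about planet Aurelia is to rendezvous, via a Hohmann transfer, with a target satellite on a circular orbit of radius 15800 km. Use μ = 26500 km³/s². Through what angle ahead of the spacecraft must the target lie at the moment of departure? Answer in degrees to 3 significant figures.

φ = 57.2°

Semi-major axis of the transfer orbit: a_t = (8690 + 15800)/2 = 12245 km.
The half-period of the transfer ellipse is t = π√(a_t³/μ) = 26150 s.
Target angular speed ω₂ = √(μ/r₂³) = 8.1967×10^-5 rad/s.
Angle swept by the target during transfer: ω₂·t = 2.143 rad = 122.8°.
The spacecraft traverses 180° on the transfer ellipse, so the target must lead by 180° − 122.8° = 57.2°.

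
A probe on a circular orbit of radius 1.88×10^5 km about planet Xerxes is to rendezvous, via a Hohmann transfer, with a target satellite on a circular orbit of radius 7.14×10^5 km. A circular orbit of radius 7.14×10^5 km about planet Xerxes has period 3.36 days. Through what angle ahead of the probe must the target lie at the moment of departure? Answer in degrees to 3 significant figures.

From Kepler's third law T² = 4π²r³/μ at r = 7.14×10^5 km, T = 3.36 days = 3.36 × 86400 s = 2.90304×10^5 s: μ = 4π²r³/T² = 1.70509×10^8 km³/s².
Transfer-ellipse semi-major axis a_t = (r₁ + r₂)/2 = (1.880×10^5 + 7.140×10^5)/2 = 4.510×10^5 km.
The half-period of the transfer ellipse is t = π√(a_t³/μ) = 72870 s.
The target's mean motion on its circular orbit is ω₂ = √(μ/r₂³) = 2.164×10^-5 rad/s.
Angle swept by the target during transfer: ω₂·t = 1.577 rad = 90.36°.
Arrival is 180° from departure on the ellipse, so φ = 180° − 90.36° = 89.6°.

φ = 89.6°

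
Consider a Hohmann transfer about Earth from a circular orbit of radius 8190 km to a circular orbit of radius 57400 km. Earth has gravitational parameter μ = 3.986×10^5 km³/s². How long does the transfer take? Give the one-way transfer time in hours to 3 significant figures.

t = 8.21 hours

Transfer-ellipse semi-major axis a_t = (r₁ + r₂)/2 = (8190 + 57400)/2 = 32795 km.
Transfer time t = π√(a_t³/μ) = π√((32795)³ / 3.986×10^5) = 29550 s.
Converting: 29550 s ÷ 3600 s/hour = 8.21 hours.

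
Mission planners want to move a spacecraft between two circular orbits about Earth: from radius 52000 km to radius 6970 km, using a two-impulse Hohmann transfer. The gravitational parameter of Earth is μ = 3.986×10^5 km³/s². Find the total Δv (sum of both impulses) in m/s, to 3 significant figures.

The Hohmann ellipse has a_t = (r₁ + r₂)/2 = 29485 km.
Circular speed at r₁: v₁ = √(μ/r₁) = √(3.986×10^5/52000) = 2.769 km/s.
Transfer-orbit speed at r₁ (v² = μ(2/r − 1/a)): v_a = √[μ(2/r₁ − 1/a_t)] = 1.346 km/s.
First burn Δv₁ = |v_a − v₁| = 1.423 km/s.
Circular speed at r₂: v₂ = √(μ/r₂) = 7.562271 km/s.
Transfer-orbit speed at r₂: v_p = √[μ(2/r₂ − 1/a_t)] = 10.04277 km/s.
Second burn Δv₂ = |v₂ − v_p| = 2.480 km/s.
Total Δv = Δv₁ + Δv₂ = 3.903 km/s.

Δv = 3900 m/s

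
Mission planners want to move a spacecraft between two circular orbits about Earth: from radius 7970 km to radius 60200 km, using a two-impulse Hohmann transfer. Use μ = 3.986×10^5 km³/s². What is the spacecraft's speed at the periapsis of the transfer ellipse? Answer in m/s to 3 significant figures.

Semi-major axis of the transfer orbit: a_t = (7970 + 60200)/2 = 34085 km.
At periapsis, r = 7970 km.
Vis-viva: v = √[μ(2/r − 1/a_t)] = √[3.986×10^5 × (2/7970 − 1/34085)] = 9.398 km/s.

v = 9400 m/s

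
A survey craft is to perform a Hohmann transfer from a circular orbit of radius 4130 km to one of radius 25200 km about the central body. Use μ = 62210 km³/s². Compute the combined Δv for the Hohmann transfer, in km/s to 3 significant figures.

Δv = 1.94 km/s

The Hohmann ellipse has a_t = (r₁ + r₂)/2 = 14665 km.
Circular speed at r₁: v₁ = √(μ/r₁) = √(62210/4130) = 3.881 km/s.
Transfer-orbit speed at r₁ (v² = μ(2/r − 1/a)): v_p = √[μ(2/r₁ − 1/a_t)] = 5.088 km/s.
First burn Δv₁ = |v_p − v₁| = 1.207 km/s.
At r₂, v₂ = √(μ/r₂) = 1.5712 km/s.
Transfer-orbit speed at r₂: v_a = √[μ(2/r₂ − 1/a_t)] = 0.83380 km/s.
Second burn Δv₂ = |v₂ − v_a| = 0.7374 km/s.
Total Δv = Δv₁ + Δv₂ = 1.944 km/s.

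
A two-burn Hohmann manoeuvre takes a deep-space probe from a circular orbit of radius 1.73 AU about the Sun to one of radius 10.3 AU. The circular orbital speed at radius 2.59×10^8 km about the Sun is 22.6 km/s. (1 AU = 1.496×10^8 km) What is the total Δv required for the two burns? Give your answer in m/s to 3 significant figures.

From the circular-orbit relation v² = μ/r at r = 2.59×10^8 km: μ = v²r = (22.6)² × 2.59×10^8 = 1.32287×10^11 km³/s².
In km: r₁ = 1.73 × 1.496×10^8 = 2.58808×10^8 km; r₂ = 10.3 × 1.496×10^8 = 1.54088×10^9 km.
Semi-major axis of the transfer orbit: a_t = (2.58808×10^8 + 1.54088×10^9)/2 = 8.99844×10^8 km.
Circular speed at r₁: v₁ = √(μ/r₁) = √(1.32287×10^11/2.58808×10^8) = 22.608 km/s.
On the transfer ellipse at r₁, vis-viva gives v_p = √[μ(2/r₁ − 1/a_t)] = 29.585 km/s.
First burn Δv₁ = |v_p − v₁| = 6.977 km/s.
Circular speed at r₂: v₂ = √(μ/r₂) = 9.26561 km/s.
Transfer-orbit speed at r₂: v_a = √[μ(2/r₂ − 1/a_t)] = 4.96912 km/s.
Second burn Δv₂ = |v₂ − v_a| = 4.296 km/s.
Total Δv = Δv₁ + Δv₂ = 11.27 km/s.

Δv = 11300 m/s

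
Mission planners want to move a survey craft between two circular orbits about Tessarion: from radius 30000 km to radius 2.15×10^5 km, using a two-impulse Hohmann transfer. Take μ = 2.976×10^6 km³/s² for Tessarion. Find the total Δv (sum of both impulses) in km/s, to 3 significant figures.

Semi-major axis of the transfer orbit: a_t = (30000 + 2.150×10^5)/2 = 1.225×10^5 km.
Circular speed at r₁: v₁ = √(μ/r₁) = √(2.976×10^6/30000) = 9.9599 km/s.
Transfer-orbit speed at r₁ (v² = μ(2/r − 1/a)): v_p = √[μ(2/r₁ − 1/a_t)] = 13.195 km/s.
First burn Δv₁ = |v_p − v₁| = 3.235 km/s.
At r₂, v₂ = √(μ/r₂) = 3.720 km/s.
Transfer-orbit speed at r₂: v_a = √[μ(2/r₂ − 1/a_t)] = 1.841 km/s.
Second burn Δv₂ = |v₂ − v_a| = 1.879 km/s.
Δv = Δv₁ + Δv₂ = 3.235 + 1.879 = 5.114 km/s.

Δv = 5.11 km/s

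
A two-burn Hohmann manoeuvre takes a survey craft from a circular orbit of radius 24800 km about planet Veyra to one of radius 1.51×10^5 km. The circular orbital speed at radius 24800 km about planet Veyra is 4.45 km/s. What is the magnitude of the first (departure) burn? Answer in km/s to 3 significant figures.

Δv₁ = 1.38 km/s

From the circular-orbit relation v² = μ/r at r = 24800 km: μ = v²r = (4.45)² × 24800 = 4.91102×10^5 km³/s².
Transfer-ellipse semi-major axis a_t = (r₁ + r₂)/2 = (24800 + 1.510×10^5)/2 = 87900 km.
Circular speed at r = 24800 km: v_c = √(μ/r) = 4.450 km/s.
Vis-viva on the transfer ellipse at r = 24800 km gives v_t = √[μ(2/r − 1/a_t)] = 5.832 km/s.
Δv₁ = |v_t − v_c| = |5.832 − 4.450| = 1.382 km/s.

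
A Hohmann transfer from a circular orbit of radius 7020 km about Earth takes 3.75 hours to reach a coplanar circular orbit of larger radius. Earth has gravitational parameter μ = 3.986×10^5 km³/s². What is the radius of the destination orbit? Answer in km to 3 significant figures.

r₂ = 31900 km

Transfer time t = 3.75 hours = 13500 s, and t = π√(a_t³/μ).
So a_t = (μ t²/π²)^(1/3) = (3.986×10^5 × (13500)² / π²)^(1/3) = 19452 km.
Since a_t = (r₁ + r₂)/2, r₂ = 2a_t − r₁ = 2×19452 − 7020 = 31884 km.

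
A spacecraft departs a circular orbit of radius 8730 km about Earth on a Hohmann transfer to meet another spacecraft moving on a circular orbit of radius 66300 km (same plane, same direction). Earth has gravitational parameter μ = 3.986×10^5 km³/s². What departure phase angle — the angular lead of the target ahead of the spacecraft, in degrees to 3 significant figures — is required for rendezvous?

φ = 103°

Transfer-ellipse semi-major axis a_t = (r₁ + r₂)/2 = (8730 + 66300)/2 = 37515 km.
Transfer time t = π√(a_t³/μ) = 36156.7 s.
Target angular speed ω₂ = √(μ/r₂³) = 3.69827×10^-5 rad/s.
Angle swept by the target during transfer: ω₂·t = 1.33717 rad = 76.61°.
Arrival is 180° from departure on the ellipse, so φ = 180° − 76.61° = 103°.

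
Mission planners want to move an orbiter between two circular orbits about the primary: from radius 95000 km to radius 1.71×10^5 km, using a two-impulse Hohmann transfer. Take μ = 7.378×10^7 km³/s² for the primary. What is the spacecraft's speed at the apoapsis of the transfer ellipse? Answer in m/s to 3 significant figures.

The Hohmann ellipse has a_t = (r₁ + r₂)/2 = 1.330×10^5 km.
The apoapsis of the transfer ellipse is at r = 1.710×10^5 km.
Vis-viva: v = √[μ(2/r − 1/a_t)] = √[7.378×10^7 × (2/1.710×10^5 − 1/1.330×10^5)] = 17.56 km/s.

v = 17600 m/s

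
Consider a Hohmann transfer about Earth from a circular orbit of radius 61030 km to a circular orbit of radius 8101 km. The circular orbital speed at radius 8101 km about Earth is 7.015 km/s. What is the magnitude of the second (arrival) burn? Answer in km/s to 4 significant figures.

Δv₂ = 2.306 km/s

From the circular-orbit relation v² = μ/r at r = 8101 km: μ = v²r = (7.015)² × 8101 = 3.98652×10^5 km³/s².
Transfer-ellipse semi-major axis a_t = (r₁ + r₂)/2 = (61030 + 8101)/2 = 34565.5 km.
On the circular orbit at r = 8101 km, v_c = √(μ/r) = 7.015 km/s.
Vis-viva on the transfer ellipse at r = 8101 km gives v_t = √[μ(2/r − 1/a_t)] = 9.321 km/s.
Δv₂ = |v_t − v_c| = |9.321 − 7.015| = 2.306 km/s.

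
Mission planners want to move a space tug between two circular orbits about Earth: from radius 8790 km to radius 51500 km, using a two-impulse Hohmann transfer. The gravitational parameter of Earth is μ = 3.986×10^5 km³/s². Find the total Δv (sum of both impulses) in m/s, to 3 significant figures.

Semi-major axis of the transfer orbit: a_t = (8790 + 51500)/2 = 30145 km.
At r₁ the circular-orbit speed is v₁ = √(μ/r₁) = 6.734 km/s.
On the transfer ellipse at r₁, vis-viva equation gives v_p = √[μ(2/r₁ − 1/a_t)] = 8.802 km/s.
First burn Δv₁ = |v_p − v₁| = 2.068 km/s.
Circular speed at r₂: v₂ = √(μ/r₂) = 2.782 km/s.
Transfer-orbit speed at r₂: v_a = √[μ(2/r₂ − 1/a_t)] = 1.502 km/s.
Second burn Δv₂ = |v₂ − v_a| = 1.280 km/s.
Total Δv = Δv₁ + Δv₂ = 3.348 km/s.

Δv = 3350 m/s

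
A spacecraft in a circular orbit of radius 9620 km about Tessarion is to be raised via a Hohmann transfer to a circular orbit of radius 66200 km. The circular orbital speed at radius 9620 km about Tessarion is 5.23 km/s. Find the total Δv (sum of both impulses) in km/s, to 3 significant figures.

From the circular-orbit relation v² = μ/r at r = 9620 km: μ = v²r = (5.23)² × 9620 = 2.63135×10^5 km³/s².
Transfer-ellipse semi-major axis a_t = (r₁ + r₂)/2 = (9620 + 66200)/2 = 37910 km.
At r₁ the circular-orbit speed is v₁ = √(μ/r₁) = 5.2300 km/s.
Transfer-orbit speed at r₁ (v² = μ(2/r − 1/a)): v_p = √[μ(2/r₁ − 1/a_t)] = 6.9112 km/s.
First burn Δv₁ = |v_p − v₁| = 1.6812 km/s.
At r₂, v₂ = √(μ/r₂) = 1.99370 km/s.
Transfer-orbit speed at r₂: v_a = √[μ(2/r₂ − 1/a_t)] = 1.00432 km/s.
Second burn Δv₂ = |v₂ − v_a| = 0.98938 km/s.
Δv = Δv₁ + Δv₂ = 1.6812 + 0.98938 = 2.671 km/s.

Δv = 2.67 km/s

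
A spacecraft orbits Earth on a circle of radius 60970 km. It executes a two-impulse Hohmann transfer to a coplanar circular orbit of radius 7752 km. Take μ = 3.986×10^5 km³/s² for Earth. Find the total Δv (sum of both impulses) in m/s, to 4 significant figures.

Transfer-ellipse semi-major axis a_t = (r₁ + r₂)/2 = (60970 + 7752)/2 = 34361 km.
Circular speed at r₁: v₁ = √(μ/r₁) = √(3.986×10^5/60970) = 2.55688 km/s.
Transfer-orbit speed at r₁ (vis-viva equation): v_a = √[μ(2/r₁ − 1/a_t)] = 1.21446 km/s.
First burn Δv₁ = |v_a − v₁| = 1.34242 km/s.
Circular speed at r₂: v₂ = √(μ/r₂) = 7.1707035 km/s.
Transfer-orbit speed at r₂: v_p = √[μ(2/r₂ − 1/a_t)] = 9.5518384 km/s.
Second burn Δv₂ = |v₂ − v_p| = 2.38113 km/s.
Δv = Δv₁ + Δv₂ = 1.34242 + 2.38113 = 3.724 km/s.

Δv = 3724 m/s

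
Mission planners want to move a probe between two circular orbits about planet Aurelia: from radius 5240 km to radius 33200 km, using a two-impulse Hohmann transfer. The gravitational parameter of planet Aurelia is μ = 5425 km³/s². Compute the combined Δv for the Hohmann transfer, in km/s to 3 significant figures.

Transfer-ellipse semi-major axis a_t = (r₁ + r₂)/2 = (5240 + 33200)/2 = 19220 km.
At r₁ the circular-orbit speed is v₁ = √(μ/r₁) = 1.0175 km/s.
On the transfer ellipse at r₁, v² = μ(2/r − 1/a) gives v_p = √[μ(2/r₁ − 1/a_t)] = 1.3373 km/s.
First burn Δv₁ = |v_p − v₁| = 0.3198 km/s.
Circular speed at r₂: v₂ = √(μ/r₂) = 0.40423 km/s.
Transfer-orbit speed at r₂: v_a = √[μ(2/r₂ − 1/a_t)] = 0.21107 km/s.
Second burn Δv₂ = |v₂ − v_a| = 0.1932 km/s.
Δv = Δv₁ + Δv₂ = 0.3198 + 0.1932 = 0.5130 km/s.

Δv = 0.513 km/s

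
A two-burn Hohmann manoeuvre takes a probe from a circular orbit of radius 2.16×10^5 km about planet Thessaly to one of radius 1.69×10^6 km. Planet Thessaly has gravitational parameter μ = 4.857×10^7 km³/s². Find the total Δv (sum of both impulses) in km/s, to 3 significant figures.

The Hohmann ellipse has a_t = (r₁ + r₂)/2 = 9.530×10^5 km.
Circular speed at r₁: v₁ = √(μ/r₁) = √(4.857×10^7/2.160×10^5) = 14.9954 km/s.
On the transfer ellipse at r₁, vis-viva gives v_p = √[μ(2/r₁ − 1/a_t)] = 19.9689 km/s.
First burn Δv₁ = |v_p − v₁| = 4.9735 km/s.
At r₂, v₂ = √(μ/r₂) = 5.3609 km/s.
Transfer-orbit speed at r₂: v_a = √[μ(2/r₂ − 1/a_t)] = 2.5522 km/s.
Second burn Δv₂ = |v₂ − v_a| = 2.8087 km/s.
Total Δv = Δv₁ + Δv₂ = 7.782 km/s.

Δv = 7.78 km/s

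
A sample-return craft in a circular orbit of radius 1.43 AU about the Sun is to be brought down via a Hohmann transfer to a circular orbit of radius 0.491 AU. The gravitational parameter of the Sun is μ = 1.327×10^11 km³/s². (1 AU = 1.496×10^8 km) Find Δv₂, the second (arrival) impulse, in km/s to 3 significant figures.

In km: r₁ = 1.43 × 1.496×10^8 = 2.13928×10^8 km; r₂ = 0.491 × 1.496×10^8 = 7.34536×10^7 km.
The Hohmann ellipse has a_t = (r₁ + r₂)/2 = 1.436908×10^8 km.
Circular speed at r = 7.34536×10^7 km: v_c = √(μ/r) = 42.504 km/s.
Transfer-orbit speed at the same r (vis-viva, a = a_t): v_t = √[μ(2/r − 1/a_t)] = 51.862 km/s.
Δv₂ = |v_t − v_c| = |51.862 − 42.504| = 9.358 km/s.

Δv₂ = 9.36 km/s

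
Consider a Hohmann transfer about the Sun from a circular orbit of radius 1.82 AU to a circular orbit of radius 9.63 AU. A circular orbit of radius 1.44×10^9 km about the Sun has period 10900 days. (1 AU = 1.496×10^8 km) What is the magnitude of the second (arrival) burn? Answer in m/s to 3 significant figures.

Δv₂ = 4190 m/s

From Kepler's third law T² = 4π²r³/μ at r = 1.44×10^9 km, T = 10900 days = 10900 × 86400 s = 9.4176×10^8 s: μ = 4π²r³/T² = 1.32913×10^11 km³/s².
In km: r₁ = 1.82 × 1.496×10^8 = 2.72272×10^8 km; r₂ = 9.63 × 1.496×10^8 = 1.440648×10^9 km.
Semi-major axis of the transfer orbit: a_t = (2.72272×10^8 + 1.440648×10^9)/2 = 8.5646×10^8 km.
Circular speed at r = 1.440648×10^9 km: v_c = √(μ/r) = 9.605 km/s.
Vis-viva on the transfer ellipse at r = 1.440648×10^9 km gives v_t = √[μ(2/r − 1/a_t)] = 5.416 km/s.
Δv₂ = |v_t − v_c| = |5.416 − 9.605| = 4.189 km/s.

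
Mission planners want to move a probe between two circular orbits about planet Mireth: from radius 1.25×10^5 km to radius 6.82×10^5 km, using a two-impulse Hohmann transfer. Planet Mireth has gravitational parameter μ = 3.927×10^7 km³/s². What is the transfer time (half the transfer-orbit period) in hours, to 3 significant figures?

t = 35.7 hours

Transfer-ellipse semi-major axis a_t = (r₁ + r₂)/2 = (1.250×10^5 + 6.820×10^5)/2 = 4.035×10^5 km.
By Kepler's third law the transfer-orbit period is T = 2π√(a_t³/μ), so t = T/2 = 1.285×10^5 s.
Converting: 1.285×10^5 s ÷ 3600 s/hour = 35.7 hours.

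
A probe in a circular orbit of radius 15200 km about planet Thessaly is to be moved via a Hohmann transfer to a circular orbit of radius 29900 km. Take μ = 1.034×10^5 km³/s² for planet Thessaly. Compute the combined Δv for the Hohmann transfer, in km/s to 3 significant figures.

Δv = 0.728 km/s

The Hohmann ellipse has a_t = (r₁ + r₂)/2 = 22550 km.
At r₁ the circular-orbit speed is v₁ = √(μ/r₁) = 2.6082 km/s.
On the transfer ellipse at r₁, v² = μ(2/r − 1/a) gives v_p = √[μ(2/r₁ − 1/a_t)] = 3.0033 km/s.
First burn Δv₁ = |v_p − v₁| = 0.3951 km/s.
Circular speed at r₂: v₂ = √(μ/r₂) = 1.859622 km/s.
Transfer-orbit speed at r₂: v_a = √[μ(2/r₂ − 1/a_t)] = 1.526769 km/s.
Second burn Δv₂ = |v₂ − v_a| = 0.3329 km/s.
Total Δv = Δv₁ + Δv₂ = 0.7280 km/s.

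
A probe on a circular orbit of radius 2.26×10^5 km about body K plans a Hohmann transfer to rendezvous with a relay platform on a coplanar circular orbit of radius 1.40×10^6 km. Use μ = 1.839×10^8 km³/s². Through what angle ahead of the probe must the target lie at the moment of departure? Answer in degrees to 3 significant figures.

φ = 100°

Transfer-ellipse semi-major axis a_t = (r₁ + r₂)/2 = (2.260×10^5 + 1.400×10^6)/2 = 8.130×10^5 km.
The half-period of the transfer ellipse is t = π√(a_t³/μ) = 1.698223×10^5 s.
Target angular speed ω₂ = √(μ/r₂³) = 8.186510×10^-6 rad/s.
Angle swept by the target during transfer: ω₂·t = 1.3903 rad = 79.66°.
Arrival is 180° from departure on the ellipse, so φ = 180° − 79.66° = 100°.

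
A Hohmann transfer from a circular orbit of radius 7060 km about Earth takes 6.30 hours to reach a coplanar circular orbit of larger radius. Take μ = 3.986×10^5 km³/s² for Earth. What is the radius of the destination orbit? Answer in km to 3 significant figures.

r₂ = 47900 km

Transfer time t = 6.30 hours = 22680 s, and t = π√(a_t³/μ).
So a_t = (μ t²/π²)^(1/3) = (3.986×10^5 × (22680)² / π²)^(1/3) = 27490 km.
Since a_t = (r₁ + r₂)/2, r₂ = 2a_t − r₁ = 2×27490 − 7060 = 47920 km.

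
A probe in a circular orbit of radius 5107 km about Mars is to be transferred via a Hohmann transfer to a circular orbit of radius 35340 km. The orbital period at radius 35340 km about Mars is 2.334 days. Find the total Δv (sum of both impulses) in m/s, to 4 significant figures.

From Kepler's third law T² = 4π²r³/μ at r = 35340 km, T = 2.334 days = 2.334 × 86400 s = 2.016576×10^5 s: μ = 4π²r³/T² = 42848.0 km³/s².
Transfer-ellipse semi-major axis a_t = (r₁ + r₂)/2 = (5107 + 35340)/2 = 20223.5 km.
At r₁ the circular-orbit speed is v₁ = √(μ/r₁) = 2.89656 km/s.
Transfer-orbit speed at r₁ (vis-viva equation): v_p = √[μ(2/r₁ − 1/a_t)] = 3.82902 km/s.
First burn Δv₁ = |v_p − v₁| = 0.9325 km/s.
At r₂, v₂ = √(μ/r₂) = 1.1011 km/s.
Transfer-orbit speed at r₂: v_a = √[μ(2/r₂ − 1/a_t)] = 0.55333 km/s.
Second burn Δv₂ = |v₂ − v_a| = 0.5478 km/s.
Δv = Δv₁ + Δv₂ = 0.9325 + 0.5478 = 1.480 km/s.

Δv = 1480 m/s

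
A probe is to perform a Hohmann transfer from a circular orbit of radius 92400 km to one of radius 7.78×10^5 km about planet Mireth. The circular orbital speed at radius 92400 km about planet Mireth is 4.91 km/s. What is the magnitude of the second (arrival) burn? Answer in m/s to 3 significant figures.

From the circular-orbit relation v² = μ/r at r = 92400 km: μ = v²r = (4.91)² × 92400 = 2.22759×10^6 km³/s².
The Hohmann ellipse has a_t = (r₁ + r₂)/2 = 4.352×10^5 km.
Circular speed at r = 7.780×10^5 km: v_c = √(μ/r) = 1.6921 km/s.
Transfer-orbit speed at the same r (vis-viva, a = a_t): v_t = √[μ(2/r − 1/a_t)] = 0.77969 km/s.
Δv₂ = |v_t − v_c| = |0.77969 − 1.6921| = 0.9124 km/s.

Δv₂ = 912 m/s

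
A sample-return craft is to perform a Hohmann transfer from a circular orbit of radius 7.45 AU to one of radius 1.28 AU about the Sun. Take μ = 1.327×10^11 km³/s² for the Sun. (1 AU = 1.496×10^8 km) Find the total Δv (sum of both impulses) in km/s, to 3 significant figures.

Δv = 13.1 km/s

In km: r₁ = 7.45 × 1.496×10^8 = 1.11452×10^9 km; r₂ = 1.28 × 1.496×10^8 = 1.91488×10^8 km.
The Hohmann ellipse has a_t = (r₁ + r₂)/2 = 6.53004×10^8 km.
At r₁ the circular-orbit speed is v₁ = √(μ/r₁) = 10.912 km/s.
On the transfer ellipse at r₁, vis-viva equation gives v_a = √[μ(2/r₁ − 1/a_t)] = 5.9089 km/s.
First burn Δv₁ = |v_a − v₁| = 5.003 km/s.
Circular speed at r₂: v₂ = √(μ/r₂) = 26.3248 km/s.
Transfer-orbit speed at r₂: v_p = √[μ(2/r₂ − 1/a_t)] = 34.3915 km/s.
Second burn Δv₂ = |v₂ − v_p| = 8.067 km/s.
Total Δv = Δv₁ + Δv₂ = 13.07 km/s.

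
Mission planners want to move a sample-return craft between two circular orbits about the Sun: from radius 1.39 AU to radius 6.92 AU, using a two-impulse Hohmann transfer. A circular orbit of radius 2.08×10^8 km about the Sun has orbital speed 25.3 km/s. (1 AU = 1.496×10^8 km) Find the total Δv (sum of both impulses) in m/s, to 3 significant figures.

Δv = 12100 m/s

From the circular-orbit relation v² = μ/r at r = 2.08×10^8 km: μ = v²r = (25.3)² × 2.08×10^8 = 1.33139×10^11 km³/s².
In km: r₁ = 1.39 × 1.496×10^8 = 2.07944×10^8 km; r₂ = 6.92 × 1.496×10^8 = 1.035232×10^9 km.
Transfer-ellipse semi-major axis a_t = (r₁ + r₂)/2 = (2.07944×10^8 + 1.035232×10^9)/2 = 6.21588×10^8 km.
Circular speed at r₁: v₁ = √(μ/r₁) = √(1.33139×10^11/2.07944×10^8) = 25.3034 km/s.
On the transfer ellipse at r₁, v² = μ(2/r − 1/a) gives v_p = √[μ(2/r₁ − 1/a_t)] = 32.6548 km/s.
First burn Δv₁ = |v_p − v₁| = 7.351 km/s.
At r₂, v₂ = √(μ/r₂) = 11.34 km/s.
Transfer-orbit speed at r₂: v_a = √[μ(2/r₂ − 1/a_t)] = 6.559 km/s.
Second burn Δv₂ = |v₂ − v_a| = 4.781 km/s.
Total Δv = Δv₁ + Δv₂ = 12.13 km/s.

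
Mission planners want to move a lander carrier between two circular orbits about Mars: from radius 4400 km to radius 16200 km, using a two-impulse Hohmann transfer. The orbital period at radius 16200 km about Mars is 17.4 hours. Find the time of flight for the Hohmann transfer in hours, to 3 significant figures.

t = 4.41 hours

From Kepler's third law T² = 4π²r³/μ at r = 16200 km, T = 17.4 hours = 17.4 × 3600 s = 62640 s: μ = 4π²r³/T² = 42776.1 km³/s².
The Hohmann ellipse has a_t = (r₁ + r₂)/2 = 10300 km.
By Kepler's third law the transfer-orbit period is T = 2π√(a_t³/μ), so t = T/2 = 15880 s.
Converting: 15880 s ÷ 3600 s/hour = 4.41 hours.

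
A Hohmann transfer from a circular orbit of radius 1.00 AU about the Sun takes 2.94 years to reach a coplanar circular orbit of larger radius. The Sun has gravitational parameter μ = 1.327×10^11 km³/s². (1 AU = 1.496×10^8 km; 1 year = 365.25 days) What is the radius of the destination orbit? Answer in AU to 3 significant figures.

In km: r₁ = 1.00 × 1.496×10^8 = 1.496×10^8 km.
Transfer time t = 2.94 years × 365.25 × 86400 s = 9.2779344×10^7 s, and t = π√(a_t³/μ).
So a_t = (μ t²/π²)^(1/3) = (1.327×10^11 × (9.2779344×10^7)² / π²)^(1/3) = 4.8733×10^8 km.
Since a_t = (r₁ + r₂)/2, r₂ = 2a_t − r₁ = 2×4.8733×10^8 − 1.496×10^8 = 8.2506×10^8 km.
In AU: r₂ = 8.2506×10^8 / 1.496×10^8 = 5.52 AU.

r₂ = 5.52 AU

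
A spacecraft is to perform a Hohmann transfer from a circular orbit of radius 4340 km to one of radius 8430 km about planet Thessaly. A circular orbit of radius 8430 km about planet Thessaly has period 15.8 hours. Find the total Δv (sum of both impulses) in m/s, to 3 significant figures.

Δv = 357 m/s

From Kepler's third law T² = 4π²r³/μ at r = 8430 km, T = 15.8 hours = 15.8 × 3600 s = 56880 s: μ = 4π²r³/T² = 7310.10 km³/s².
The Hohmann ellipse has a_t = (r₁ + r₂)/2 = 6385 km.
Circular speed at r₁: v₁ = √(μ/r₁) = √(7310.10/4340) = 1.2978 km/s.
On the transfer ellipse at r₁, v² = μ(2/r − 1/a) gives v_p = √[μ(2/r₁ − 1/a_t)] = 1.4912 km/s.
First burn Δv₁ = |v_p − v₁| = 0.1934 km/s.
Circular speed at r₂: v₂ = √(μ/r₂) = 0.9312 km/s.
Transfer-orbit speed at r₂: v_a = √[μ(2/r₂ − 1/a_t)] = 0.7677 km/s.
Second burn Δv₂ = |v₂ − v_a| = 0.1635 km/s.
Δv = Δv₁ + Δv₂ = 0.1934 + 0.1635 = 0.3569 km/s.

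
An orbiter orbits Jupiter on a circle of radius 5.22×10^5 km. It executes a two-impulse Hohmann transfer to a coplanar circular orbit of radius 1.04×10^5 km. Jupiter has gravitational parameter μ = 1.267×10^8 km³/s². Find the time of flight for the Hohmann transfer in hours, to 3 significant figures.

Transfer-ellipse semi-major axis a_t = (r₁ + r₂)/2 = (5.220×10^5 + 1.040×10^5)/2 = 3.130×10^5 km.
By Kepler's third law the transfer-orbit period is T = 2π√(a_t³/μ), so t = T/2 = 48870 s.
Converting: 48870 s ÷ 3600 s/hour = 13.6 hours.

t = 13.6 hours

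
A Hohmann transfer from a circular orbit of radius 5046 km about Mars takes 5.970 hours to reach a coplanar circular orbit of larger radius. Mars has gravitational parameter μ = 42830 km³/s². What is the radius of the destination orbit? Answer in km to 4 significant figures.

r₂ = 20170 km

Transfer time t = 5.970 hours = 21492 s, and t = π√(a_t³/μ).
So a_t = (μ t²/π²)^(1/3) = (42830 × (21492)² / π²)^(1/3) = 12609 km.
Since a_t = (r₁ + r₂)/2, r₂ = 2a_t − r₁ = 2×12609 − 5046 = 20172 km.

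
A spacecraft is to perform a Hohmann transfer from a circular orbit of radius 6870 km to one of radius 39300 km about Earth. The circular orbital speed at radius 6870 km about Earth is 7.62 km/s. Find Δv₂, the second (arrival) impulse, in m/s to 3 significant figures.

From the circular-orbit relation v² = μ/r at r = 6870 km: μ = v²r = (7.62)² × 6870 = 3.98902×10^5 km³/s².
The Hohmann ellipse has a_t = (r₁ + r₂)/2 = 23085 km.
On the circular orbit at r = 39300 km, v_c = √(μ/r) = 3.186 km/s.
Vis-viva on the transfer ellipse at r = 39300 km gives v_t = √[μ(2/r − 1/a_t)] = 1.738 km/s.
Δv₂ = |v_t − v_c| = |1.738 − 3.186| = 1.448 km/s.

Δv₂ = 1450 m/s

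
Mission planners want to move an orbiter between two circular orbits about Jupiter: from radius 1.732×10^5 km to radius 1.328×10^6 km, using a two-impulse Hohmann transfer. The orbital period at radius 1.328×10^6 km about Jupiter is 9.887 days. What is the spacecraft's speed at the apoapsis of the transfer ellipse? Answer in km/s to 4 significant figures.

From Kepler's third law T² = 4π²r³/μ at r = 1.328×10^6 km, T = 9.887 days = 9.887 × 86400 s = 8.542368×10^5 s: μ = 4π²r³/T² = 1.26706×10^8 km³/s².
Transfer-ellipse semi-major axis a_t = (r₁ + r₂)/2 = (1.732×10^5 + 1.328×10^6)/2 = 7.506×10^5 km.
The apoapsis of the transfer ellipse is at r = 1.328×10^6 km.
Vis-viva: v = √[μ(2/r − 1/a_t)] = √[1.26706×10^8 × (2/1.328×10^6 − 1/7.506×10^5)] = 4.692 km/s.

v = 4.692 km/s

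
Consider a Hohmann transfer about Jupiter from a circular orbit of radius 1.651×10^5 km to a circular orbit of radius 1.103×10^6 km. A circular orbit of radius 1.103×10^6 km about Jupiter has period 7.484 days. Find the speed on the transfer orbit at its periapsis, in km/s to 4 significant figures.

v = 36.54 km/s

From Kepler's third law T² = 4π²r³/μ at r = 1.103×10^6 km, T = 7.484 days = 7.484 × 86400 s = 6.466176×10^5 s: μ = 4π²r³/T² = 1.26704×10^8 km³/s².
The Hohmann ellipse has a_t = (r₁ + r₂)/2 = 6.3405×10^5 km.
The periapsis of the transfer ellipse is at r = 1.651×10^5 km.
From the vis-viva equation, v = √[μ(2/r − 1/a_t)] = 36.54 km/s.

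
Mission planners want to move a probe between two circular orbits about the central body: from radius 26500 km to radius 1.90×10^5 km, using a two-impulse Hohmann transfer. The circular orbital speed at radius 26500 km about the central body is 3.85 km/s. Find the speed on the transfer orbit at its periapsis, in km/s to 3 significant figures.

From the circular-orbit relation v² = μ/r at r = 26500 km: μ = v²r = (3.85)² × 26500 = 3.92796×10^5 km³/s².
Semi-major axis of the transfer orbit: a_t = (26500 + 1.900×10^5)/2 = 1.0825×10^5 km.
The periapsis of the transfer ellipse is at r = 26500 km.
Applying v² = μ(2/r − 1/a_t): v = 5.101 km/s.

v = 5.10 km/s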